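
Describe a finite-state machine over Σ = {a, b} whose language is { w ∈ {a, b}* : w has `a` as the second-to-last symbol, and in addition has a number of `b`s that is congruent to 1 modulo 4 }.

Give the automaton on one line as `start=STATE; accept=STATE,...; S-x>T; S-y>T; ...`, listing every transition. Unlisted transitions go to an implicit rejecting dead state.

Run two small machines in parallel and take their product. The first has 7 states tracking the last 2 symbols read; the second has 4 states tracking the count of `b`s modulo 4. A product state is a pair (one from each), accepting exactly when both do. After merging equivalent states the machine shrinks.
        a   b  
>  q0   q1  q2 
   q1   q1  q3 
   q2   q4  q5 
 * q3   q4  q5 
   q4   q6  q5 
   q5   q5  q7 
 * q6   q6  q5 
   q7   q7  q0 
(> = start, * = accepting)

start=q0; accept=q3,q6; q0-a>q1; q0-b>q2; q1-a>q1; q1-b>q3; q2-a>q4; q2-b>q5; q3-a>q4; q3-b>q5; q4-a>q6; q4-b>q5; q5-a>q5; q5-b>q7; q6-a>q6; q6-b>q5; q7-a>q7; q7-b>q0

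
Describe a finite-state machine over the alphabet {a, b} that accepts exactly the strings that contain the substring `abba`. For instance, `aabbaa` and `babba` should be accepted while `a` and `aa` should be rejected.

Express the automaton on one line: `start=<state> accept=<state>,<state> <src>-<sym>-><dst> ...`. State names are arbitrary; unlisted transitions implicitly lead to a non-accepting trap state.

start=s0 accept=s4 s0-a->s1 s0-b->s0 s1-a->s1 s1-b->s2 s2-a->s1 s2-b->s3 s3-a->s4 s3-b->s0 s4-a->s4 s4-b->s4

States s0..s3 record the length of the longest prefix of `abba` that matches the current input suffix. Reaching s4 means `abba` has been seen, and we stay there forever. Accept from s4.
With 5 states:
        a   b  
>  s0   s1  s0 
   s1   s1  s2 
   s2   s1  s3 
   s3   s4  s0 
 * s4   s4  s4 
(> = start, * = accepting)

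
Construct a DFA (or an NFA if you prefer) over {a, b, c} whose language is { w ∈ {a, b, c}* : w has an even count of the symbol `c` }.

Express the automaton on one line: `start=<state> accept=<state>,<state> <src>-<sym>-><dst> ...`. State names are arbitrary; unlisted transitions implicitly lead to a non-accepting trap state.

start=q0 accept=q0 q0-a->q0 q0-b->q0 q0-c->q1 q1-a->q1 q1-b->q1 q1-c->q0

Keep the running count of `c`s modulo 2: each `c` advances along the cycle q0 → q1 → q0 while other symbols loop. Accept at q0.
        a   b   c  
>* q0   q0  q0  q1 
   q1   q1  q1  q0 
(> = start, * = accepting)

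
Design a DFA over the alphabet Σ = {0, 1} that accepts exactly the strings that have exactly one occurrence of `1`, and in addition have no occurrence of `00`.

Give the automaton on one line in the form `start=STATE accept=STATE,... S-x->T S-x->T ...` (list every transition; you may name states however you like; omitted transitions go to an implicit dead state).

start=s0 accept=s2,s4 s0-0->s1 s0-1->s2 s1-0->s3 s1-1->s2 s2-0->s4 s2-1->s5 s3-0->s3 s3-1->s6 s4-0->s6 s4-1->s5 s5-0->s7 s5-1->s5 s6-0->s6 s6-1->s8 s7-0->s8 s7-1->s5 s8-0->s8 s8-1->s8

Build one automaton per condition and run them in lockstep. The first has 3 states tracking the count of `1`s, saturating at 2; the second has 3 states tracking partial matches of the forbidden pattern `00`. A product state is a pair (one from each), accepting exactly when both do.
A 9-state machine:
        0   1  
>  s0   s1  s2 
   s1   s3  s2 
 * s2   s4  s5 
   s3   s3  s6 
 * s4   s6  s5 
   s5   s7  s5 
   s6   s6  s8 
   s7   s8  s5 
   s8   s8  s8 
(> = start, * = accepting)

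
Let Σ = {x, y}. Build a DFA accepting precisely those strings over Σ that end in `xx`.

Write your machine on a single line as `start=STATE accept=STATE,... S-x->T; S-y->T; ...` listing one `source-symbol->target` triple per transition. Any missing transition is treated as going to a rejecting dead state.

start=s0; accept=s2; s0-x->s1; s0-y->s0; s1-x->s2; s1-y->s0; s2-x->s2; s2-y->s0

Let each state record the length of the longest suffix of the input read so far that is also a prefix of `xx`. s1 means the last symbol is `x`; s2 means the last 2 symbols are `xx`. Accept only at s2, where the string currently ends in `xx`.
3 states suffice.
        x   y  
>  s0   s1  s0 
   s1   s2  s0 
 * s2   s2  s0 
(> = start, * = accepting)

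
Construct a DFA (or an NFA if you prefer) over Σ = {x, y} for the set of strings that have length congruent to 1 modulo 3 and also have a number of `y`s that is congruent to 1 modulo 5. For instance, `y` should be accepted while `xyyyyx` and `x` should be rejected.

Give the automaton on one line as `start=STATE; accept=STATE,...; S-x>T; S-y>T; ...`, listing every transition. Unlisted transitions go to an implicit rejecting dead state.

Build one automaton per condition and run them in lockstep. One (3 states) tracks the input length modulo 3; the other (5 states) tracks the count of `y`s modulo 5. Each combined state is a pair, one component from each; accept when both components accept.
A 15-state machine:
          x    y  
>  s0     s1   s2 
   s1     s3   s4 
 * s2     s4   s5 
   s3     s0   s6 
   s4     s6   s7 
   s5     s7   s8 
   s6     s2   s9 
   s7     s9  s10 
   s8    s10  s11 
   s9     s5  s12 
   s10   s12  s13 
   s11   s13   s3 
   s12    s8  s14 
   s13   s14   s0 
   s14   s11   s1 
(> = start, * = accepting)

start=s0; accept=s2; s0-x>s1; s0-y>s2; s1-x>s3; s1-y>s4; s2-x>s4; s2-y>s5; s3-x>s0; s3-y>s6; s4-x>s6; s4-y>s7; s5-x>s7; s5-y>s8; s6-x>s2; s6-y>s9; s7-x>s9; s7-y>s10; s8-x>s10; s8-y>s11; s9-x>s5; s9-y>s12; s10-x>s12; s10-y>s13; s11-x>s13; s11-y>s3; s12-x>s8; s12-y>s14; s13-x>s14; s13-y>s0; s14-x>s11; s14-y>s1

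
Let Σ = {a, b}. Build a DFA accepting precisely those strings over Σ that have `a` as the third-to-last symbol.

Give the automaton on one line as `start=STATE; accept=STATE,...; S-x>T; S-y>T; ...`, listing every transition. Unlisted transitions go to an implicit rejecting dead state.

Because acceptance depends on a position counted from the end, the machine has to buffer the most recent 3 symbols. Make each state the string of the last up-to-3 symbols read; on input `x` shift the window left and append `x`. Accept when the buffered window has length 3 and begins with `a`.
15 states suffice.
          a    b  
>  q0     q1   q2 
   q1     q3   q4 
   q2     q5   q6 
   q3     q7   q8 
   q4     q9  q10 
   q5    q11  q12 
   q6    q13  q14 
 * q7     q7   q8 
 * q8     q9  q10 
 * q9    q11  q12 
 * q10   q13  q14 
   q11    q7   q8 
   q12    q9  q10 
   q13   q11  q12 
   q14   q13  q14 
(> = start, * = accepting)

start=q0; accept=q7,q8,q9,q10; q0-a>q1; q0-b>q2; q1-a>q3; q1-b>q4; q2-a>q5; q2-b>q6; q3-a>q7; q3-b>q8; q4-a>q9; q4-b>q10; q5-a>q11; q5-b>q12; q6-a>q13; q6-b>q14; q7-a>q7; q7-b>q8; q8-a>q9; q8-b>q10; q9-a>q11; q9-b>q12; q10-a>q13; q10-b>q14; q11-a>q7; q11-b>q8; q12-a>q9; q12-b>q10; q13-a>q11; q13-b>q12; q14-a>q13; q14-b>q14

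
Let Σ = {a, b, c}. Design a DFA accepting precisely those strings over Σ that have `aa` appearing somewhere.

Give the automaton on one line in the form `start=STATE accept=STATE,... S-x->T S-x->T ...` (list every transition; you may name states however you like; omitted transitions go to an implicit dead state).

start=s0 accept=s2 s0-a->s1 s0-b->s0 s0-c->s0 s1-a->s2 s1-b->s0 s1-c->s0 s2-a->s2 s2-b->s2 s2-c->s2

Track how much of `aa` has been matched so far: state s0 is no progress, s2 is the absorbing accept state reached once `aa` has occurred. Intermediate states record partial matches; on a mismatch, fall back to the longest reusable overlap.
        a   b   c  
>  s0   s1  s0  s0 
   s1   s2  s0  s0 
 * s2   s2  s2  s2 
(> = start, * = accepting)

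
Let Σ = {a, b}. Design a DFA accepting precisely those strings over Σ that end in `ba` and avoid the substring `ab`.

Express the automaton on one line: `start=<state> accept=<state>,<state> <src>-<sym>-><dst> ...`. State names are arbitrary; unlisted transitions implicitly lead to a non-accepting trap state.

start=q0 accept=q3 q0-a->q1 q0-b->q2 q1-a->q1 q1-b->q1 q2-a->q3 q2-b->q2 q3-a->q1 q3-b->q1

Handle the two conditions separately and then intersect. The first has 3 states tracking how much of the suffix `ba` has currently been matched; the second has 3 states tracking partial matches of the forbidden pattern `ab`. A product state is a pair (one from each), accepting exactly when both do. After merging equivalent states the machine shrinks.
With 4 states:
        a   b  
>  q0   q1  q2 
   q1   q1  q1 
   q2   q3  q2 
 * q3   q1  q1 
(> = start, * = accepting)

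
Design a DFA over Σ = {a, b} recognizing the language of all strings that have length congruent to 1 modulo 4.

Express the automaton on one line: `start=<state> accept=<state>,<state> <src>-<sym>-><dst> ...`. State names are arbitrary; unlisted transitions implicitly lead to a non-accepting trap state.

start=q0 accept=q1 q0-a->q1 q0-b->q1 q1-a->q2 q1-b->q2 q2-a->q3 q2-b->q3 q3-a->q0 q3-b->q0

Count input length modulo 4: every symbol advances one step around the cycle q0 → q1 → q2 → q3 → q0. Accept at q1.
        a   b  
>  q0   q1  q1 
 * q1   q2  q2 
   q2   q3  q3 
   q3   q0  q0 
(> = start, * = accepting)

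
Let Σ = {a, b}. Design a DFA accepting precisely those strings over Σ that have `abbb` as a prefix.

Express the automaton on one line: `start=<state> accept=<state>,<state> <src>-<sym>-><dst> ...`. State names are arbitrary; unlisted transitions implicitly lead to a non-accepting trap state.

start=s0 accept=s4 s0-a->s1 s0-b->s5 s1-a->s5 s1-b->s2 s2-a->s5 s2-b->s3 s3-a->s5 s3-b->s4 s4-a->s4 s4-b->s4 s5-a->s5 s5-b->s5

Check the first 4 symbols one by one: s0 through s3 record how many have matched `abbb` so far; any wrong symbol goes to the dead state s5. After all 4 match we enter the accepting sink s4.
        a   b  
>  s0   s1  s5 
   s1   s5  s2 
   s2   s5  s3 
   s3   s5  s4 
 * s4   s4  s4 
   s5   s5  s5 
(> = start, * = accepting)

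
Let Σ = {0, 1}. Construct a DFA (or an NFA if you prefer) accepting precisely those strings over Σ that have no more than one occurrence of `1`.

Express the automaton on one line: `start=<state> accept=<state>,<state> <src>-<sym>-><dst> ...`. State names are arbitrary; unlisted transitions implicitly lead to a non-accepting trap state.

Only the number of `1`s matters, and only up to 2. Make a chain q0 → q1 → q2 advanced by each `1` (with q2 absorbing); every other symbol self-loops. The accepting set is {q0, q1}.
3 states suffice.
        0   1  
>* q0   q0  q1 
 * q1   q1  q2 
   q2   q2  q2 
(> = start, * = accepting)

start=q0 accept=q0,q1 q0-0->q0 q0-1->q1 q1-0->q1 q1-1->q2 q2-0->q2 q2-1->q2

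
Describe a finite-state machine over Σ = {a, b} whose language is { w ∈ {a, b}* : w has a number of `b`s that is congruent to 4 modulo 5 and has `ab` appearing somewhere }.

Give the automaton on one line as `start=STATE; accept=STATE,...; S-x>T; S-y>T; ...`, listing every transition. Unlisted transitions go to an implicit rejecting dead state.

Handle the two conditions separately and then intersect. The first has 5 states tracking the count of `b`s modulo 5; the second has 3 states tracking whether and how much of `ab` has been seen. A product state is a pair (one from each), accepting exactly when both do.
With 15 states:
          a    b  
>  s0     s1   s2 
   s1     s1   s3 
   s2     s4   s5 
   s3     s3   s6 
   s4     s4   s6 
   s5     s7   s8 
   s6     s6   s9 
   s7     s7   s9 
   s8    s10  s11 
   s9     s9  s12 
   s10   s10  s12 
   s11   s13   s0 
 * s12   s12  s14 
   s13   s13  s14 
   s14   s14   s3 
(> = start, * = accepting)

start=s0; accept=s12; s0-a>s1; s0-b>s2; s1-a>s1; s1-b>s3; s2-a>s4; s2-b>s5; s3-a>s3; s3-b>s6; s4-a>s4; s4-b>s6; s5-a>s7; s5-b>s8; s6-a>s6; s6-b>s9; s7-a>s7; s7-b>s9; s8-a>s10; s8-b>s11; s9-a>s9; s9-b>s12; s10-a>s10; s10-b>s12; s11-a>s13; s11-b>s0; s12-a>s12; s12-b>s14; s13-a>s13; s13-b>s14; s14-a>s14; s14-b>s3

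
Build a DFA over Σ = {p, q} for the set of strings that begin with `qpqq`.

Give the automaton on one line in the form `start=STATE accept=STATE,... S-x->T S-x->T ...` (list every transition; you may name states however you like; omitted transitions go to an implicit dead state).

Check the first 4 symbols one by one: S0 through S3 record how many have matched `qpqq` so far; any wrong symbol goes to the dead state S5. After all 4 match we enter the accepting sink S4.
With 6 states:
        p   q  
>  S0   S5  S1 
   S1   S2  S5 
   S2   S5  S3 
   S3   S5  S4 
 * S4   S4  S4 
   S5   S5  S5 
(> = start, * = accepting)

start=S0 accept=S4 S0-p->S5 S0-q->S1 S1-p->S2 S1-q->S5 S2-p->S5 S2-q->S3 S3-p->S5 S3-q->S4 S4-p->S4 S4-q->S4 S5-p->S5 S5-q->S5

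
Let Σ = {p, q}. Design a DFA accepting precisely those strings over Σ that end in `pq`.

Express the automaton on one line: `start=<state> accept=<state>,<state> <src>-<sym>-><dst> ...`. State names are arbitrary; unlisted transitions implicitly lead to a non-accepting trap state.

Let each state record the length of the longest suffix of the input read so far that is also a prefix of `pq`. B means the last symbol is `p`; C means the last 2 symbols are `pq`. Accept only at C, where the string currently ends in `pq`.
3 states suffice.
       p  q 
>  A   B  A 
   B   B  C 
 * C   B  A 
(> = start, * = accepting)

start=A accept=C A-p->B A-q->A B-p->B B-q->C C-p->B C-q->A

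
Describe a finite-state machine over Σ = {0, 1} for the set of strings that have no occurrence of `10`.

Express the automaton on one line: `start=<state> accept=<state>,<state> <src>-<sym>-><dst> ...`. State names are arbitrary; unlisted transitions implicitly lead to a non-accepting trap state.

Track partial matches of the forbidden pattern `10`. State q2 is a dead state reached once `10` has occurred; every other state accepts. q0 means no part of `10` is currently matched.
A 3-state machine:
        0   1  
>* q0   q0  q1 
 * q1   q2  q1 
   q2   q2  q2 
(> = start, * = accepting)

start=q0 accept=q0,q1 q0-0->q0 q0-1->q1 q1-0->q2 q1-1->q1 q2-0->q2 q2-1->q2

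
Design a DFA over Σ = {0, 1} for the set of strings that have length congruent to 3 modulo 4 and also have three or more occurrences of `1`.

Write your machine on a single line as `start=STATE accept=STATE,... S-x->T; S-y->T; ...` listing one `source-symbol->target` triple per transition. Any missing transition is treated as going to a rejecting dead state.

Run two small machines in parallel and take their product. The first has 4 states tracking the input length modulo 4; the second has 5 states tracking the count of `1`s, saturating at 4. A product state is a pair (one from each), accepting exactly when both do. Minimizing collapses redundant product states.
With 16 states:
          0    1  
>  q0     q1   q2 
   q1     q3   q4 
   q2     q4   q5 
   q3     q6   q7 
   q4     q7   q8 
   q5     q8   q9 
   q6     q0  q10 
   q7    q10  q11 
   q8    q11  q12 
 * q9    q12  q12 
   q10    q2  q13 
   q11   q13  q14 
   q12   q14  q14 
   q13    q5  q15 
   q14   q15  q15 
   q15    q9   q9 
(> = start, * = accepting)

start=q0; accept=q9; q0-0->q1; q0-1->q2; q1-0->q3; q1-1->q4; q2-0->q4; q2-1->q5; q3-0->q6; q3-1->q7; q4-0->q7; q4-1->q8; q5-0->q8; q5-1->q9; q6-0->q0; q6-1->q10; q7-0->q10; q7-1->q11; q8-0->q11; q8-1->q12; q9-0->q12; q9-1->q12; q10-0->q2; q10-1->q13; q11-0->q13; q11-1->q14; q12-0->q14; q12-1->q14; q13-0->q5; q13-1->q15; q14-0->q15; q14-1->q15; q15-0->q9; q15-1->q9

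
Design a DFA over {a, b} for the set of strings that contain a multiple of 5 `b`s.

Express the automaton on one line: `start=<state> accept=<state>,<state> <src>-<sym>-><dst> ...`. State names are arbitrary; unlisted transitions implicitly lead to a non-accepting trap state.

The only thing that matters is how many `b`s have appeared, reduced mod 5. Use one state per residue: q0 for 0, …, q4 for 4. Reading `b` moves to the next residue; anything else stays put. q0 is accepting.
5 states suffice.
        a   b  
>* q0   q0  q1 
   q1   q1  q2 
   q2   q2  q3 
   q3   q3  q4 
   q4   q4  q0 
(> = start, * = accepting)

start=q0 accept=q0 q0-a->q0 q0-b->q1 q1-a->q1 q1-b->q2 q2-a->q2 q2-b->q3 q3-a->q3 q3-b->q4 q4-a->q4 q4-b->q0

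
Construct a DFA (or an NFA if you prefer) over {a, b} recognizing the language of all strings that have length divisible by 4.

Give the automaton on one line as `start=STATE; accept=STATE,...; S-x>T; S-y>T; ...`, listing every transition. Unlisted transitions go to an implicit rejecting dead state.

start=s0; accept=s0; s0-a>s1; s0-b>s1; s1-a>s2; s1-b>s2; s2-a>s3; s2-b>s3; s3-a>s0; s3-b>s0

Count input length modulo 4: every symbol advances one step around the cycle s0 → s1 → s2 → s3 → s0. Accept at s0.
4 states suffice.
        a   b  
>* s0   s1  s1 
   s1   s2  s2 
   s2   s3  s3 
   s3   s0  s0 
(> = start, * = accepting)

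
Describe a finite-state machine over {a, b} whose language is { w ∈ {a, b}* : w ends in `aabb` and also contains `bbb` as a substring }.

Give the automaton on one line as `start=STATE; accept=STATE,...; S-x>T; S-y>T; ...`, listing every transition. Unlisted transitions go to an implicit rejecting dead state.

start=S0; accept=S7; S0-a>S0; S0-b>S1; S1-a>S0; S1-b>S2; S2-a>S0; S2-b>S3; S3-a>S4; S3-b>S3; S4-a>S5; S4-b>S3; S5-a>S5; S5-b>S6; S6-a>S4; S6-b>S7; S7-a>S4; S7-b>S3

Handle the two conditions separately and then intersect. The first has 5 states tracking how much of the suffix `aabb` has currently been matched; the second has 4 states tracking whether and how much of `bbb` has been seen. A product state is a pair (one from each), accepting exactly when both do. After merging equivalent states the machine shrinks.
An 8-state machine:
        a   b  
>  S0   S0  S1 
   S1   S0  S2 
   S2   S0  S3 
   S3   S4  S3 
   S4   S5  S3 
   S5   S5  S6 
   S6   S4  S7 
 * S7   S4  S3 
(> = start, * = accepting)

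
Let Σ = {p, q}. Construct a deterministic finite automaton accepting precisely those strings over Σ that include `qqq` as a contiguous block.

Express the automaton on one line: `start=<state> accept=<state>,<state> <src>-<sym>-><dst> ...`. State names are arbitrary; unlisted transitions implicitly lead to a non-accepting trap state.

Track how much of `qqq` has been matched so far: state S0 is no progress, S3 is the absorbing accept state reached once `qqq` has occurred. Intermediate states record partial matches; on a mismatch, fall back to the longest reusable overlap.
        p   q  
>  S0   S0  S1 
   S1   S0  S2 
   S2   S0  S3 
 * S3   S3  S3 
(> = start, * = accepting)

start=S0 accept=S3 S0-p->S0 S0-q->S1 S1-p->S0 S1-q->S2 S2-p->S0 S2-q->S3 S3-p->S3 S3-q->S3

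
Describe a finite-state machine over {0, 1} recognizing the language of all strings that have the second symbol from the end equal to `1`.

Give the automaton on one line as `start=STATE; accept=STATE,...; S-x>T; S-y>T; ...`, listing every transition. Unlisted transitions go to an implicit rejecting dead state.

Because acceptance depends on a position counted from the end, the machine has to buffer the most recent 2 symbols. Make each state the string of the last up-to-2 symbols read; on input `x` shift the window left and append `x`. Accept when the buffered window has length 2 and begins with `1`.
A 7-state machine:
       0  1 
>  A   B  C 
   B   D  E 
   C   F  G 
   D   D  E 
   E   F  G 
 * F   D  E 
 * G   F  G 
(> = start, * = accepting)

start=A; accept=F,G; A-0>B; A-1>C; B-0>D; B-1>E; C-0>F; C-1>G; D-0>D; D-1>E; E-0>F; E-1>G; F-0>D; F-1>E; G-0>F; G-1>G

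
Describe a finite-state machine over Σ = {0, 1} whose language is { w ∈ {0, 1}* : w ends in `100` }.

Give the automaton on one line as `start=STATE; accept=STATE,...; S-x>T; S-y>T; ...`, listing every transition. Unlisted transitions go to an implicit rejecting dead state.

Remember how much of `100` the current input suffix matches. State s0 means no match yet; s1 means the last symbol is `1`; s2 means the last 2 symbols are `10`; s3 means the last 3 symbols are `100`. Only s3 accepts. On a mismatch, fall back to the longest proper suffix that is still a prefix of `100`.
With 4 states:
        0   1  
>  s0   s0  s1 
   s1   s2  s1 
   s2   s3  s1 
 * s3   s0  s1 
(> = start, * = accepting)

start=s0; accept=s3; s0-0>s0; s0-1>s1; s1-0>s2; s1-1>s1; s2-0>s3; s2-1>s1; s3-0>s0; s3-1>s1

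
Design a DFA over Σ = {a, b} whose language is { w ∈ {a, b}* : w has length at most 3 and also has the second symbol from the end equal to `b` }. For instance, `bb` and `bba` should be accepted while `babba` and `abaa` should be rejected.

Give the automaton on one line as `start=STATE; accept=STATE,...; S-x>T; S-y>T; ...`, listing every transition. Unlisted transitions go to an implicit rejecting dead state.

start=s0; accept=s5,s6; s0-a>s1; s0-b>s2; s1-a>s3; s1-b>s4; s2-a>s5; s2-b>s6; s3-a>s3; s3-b>s3; s4-a>s5; s4-b>s5; s5-a>s3; s5-b>s3; s6-a>s5; s6-b>s5

Run two small machines in parallel and take their product. The first has 5 states tracking the input length, saturating at 4; the second has 7 states tracking the last 2 symbols read. A product state is a pair (one from each), accepting exactly when both do. Equivalent product states are then merged.
        a   b  
>  s0   s1  s2 
   s1   s3  s4 
   s2   s5  s6 
   s3   s3  s3 
   s4   s5  s5 
 * s5   s3  s3 
 * s6   s5  s5 
(> = start, * = accepting)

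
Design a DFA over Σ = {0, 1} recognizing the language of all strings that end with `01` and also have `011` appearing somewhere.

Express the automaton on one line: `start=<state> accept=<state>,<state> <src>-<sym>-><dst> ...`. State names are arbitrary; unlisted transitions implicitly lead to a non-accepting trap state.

Build one automaton per condition and run them in lockstep. The first has 3 states tracking how much of the suffix `01` has currently been matched; the second has 4 states tracking whether and how much of `011` has been seen. A product state is a pair (one from each), accepting exactly when both do.
With 6 states:
        0   1  
>  q0   q1  q0 
   q1   q1  q2 
   q2   q1  q3 
   q3   q4  q3 
   q4   q4  q5 
 * q5   q4  q3 
(> = start, * = accepting)

start=q0 accept=q5 q0-0->q1 q0-1->q0 q1-0->q1 q1-1->q2 q2-0->q1 q2-1->q3 q3-0->q4 q3-1->q3 q4-0->q4 q4-1->q5 q5-0->q4 q5-1->q3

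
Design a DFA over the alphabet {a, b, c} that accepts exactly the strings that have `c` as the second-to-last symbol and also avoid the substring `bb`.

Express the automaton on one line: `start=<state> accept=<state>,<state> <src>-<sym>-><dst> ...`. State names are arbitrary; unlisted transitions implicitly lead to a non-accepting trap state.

Build one automaton per condition and run them in lockstep. The first has 13 states tracking the last 2 symbols read; the second has 3 states tracking partial matches of the forbidden pattern `bb`. A product state is a pair (one from each), accepting exactly when both do. Minimizing collapses redundant product states.
A 7-state machine:
        a   b   c  
>  q0   q0  q1  q2 
   q1   q0  q3  q2 
   q2   q4  q5  q6 
   q3   q3  q3  q3 
 * q4   q0  q1  q2 
 * q5   q0  q3  q2 
 * q6   q4  q5  q6 
(> = start, * = accepting)

start=q0 accept=q4,q5,q6 q0-a->q0 q0-b->q1 q0-c->q2 q1-a->q0 q1-b->q3 q1-c->q2 q2-a->q4 q2-b->q5 q2-c->q6 q3-a->q3 q3-b->q3 q3-c->q3 q4-a->q0 q4-b->q1 q4-c->q2 q5-a->q0 q5-b->q3 q5-c->q2 q6-a->q4 q6-b->q5 q6-c->q6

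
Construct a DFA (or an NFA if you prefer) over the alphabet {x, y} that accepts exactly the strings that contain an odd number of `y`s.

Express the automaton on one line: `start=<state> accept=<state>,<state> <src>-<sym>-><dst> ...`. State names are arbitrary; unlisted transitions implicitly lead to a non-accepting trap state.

The only thing that matters is how many `y`s have appeared, reduced mod 2. Use one state per residue: s0 for 0, …, s1 for 1. Reading `y` moves to the next residue; anything else stays put. s1 is accepting.
        x   y  
>  s0   s0  s1 
 * s1   s1  s0 
(> = start, * = accepting)

start=s0 accept=s1 s0-x->s0 s0-y->s1 s1-x->s1 s1-y->s0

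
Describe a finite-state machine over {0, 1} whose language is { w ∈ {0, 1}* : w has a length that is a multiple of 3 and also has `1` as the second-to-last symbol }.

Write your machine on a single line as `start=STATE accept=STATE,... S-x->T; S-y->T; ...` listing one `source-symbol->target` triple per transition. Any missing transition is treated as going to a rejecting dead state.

Build one automaton per condition and run them in lockstep. The first has 3 states tracking the input length modulo 3; the second has 7 states tracking the last 2 symbols read. A product state is a pair (one from each), accepting exactly when both do.
15 states suffice.
          0    1  
>  q0     q1   q2 
   q1     q3   q4 
   q2     q5   q6 
   q3     q7   q8 
   q4     q9  q10 
   q5     q7   q8 
   q6     q9  q10 
   q7    q11  q12 
   q8    q13  q14 
 * q9    q11  q12 
 * q10   q13  q14 
   q11    q3   q4 
   q12    q5   q6 
   q13    q3   q4 
   q14    q5   q6 
(> = start, * = accepting)

start=q0; accept=q9,q10; q0-0->q1; q0-1->q2; q1-0->q3; q1-1->q4; q2-0->q5; q2-1->q6; q3-0->q7; q3-1->q8; q4-0->q9; q4-1->q10; q5-0->q7; q5-1->q8; q6-0->q9; q6-1->q10; q7-0->q11; q7-1->q12; q8-0->q13; q8-1->q14; q9-0->q11; q9-1->q12; q10-0->q13; q10-1->q14; q11-0->q3; q11-1->q4; q12-0->q5; q12-1->q6; q13-0->q3; q13-1->q4; q14-0->q5; q14-1->q6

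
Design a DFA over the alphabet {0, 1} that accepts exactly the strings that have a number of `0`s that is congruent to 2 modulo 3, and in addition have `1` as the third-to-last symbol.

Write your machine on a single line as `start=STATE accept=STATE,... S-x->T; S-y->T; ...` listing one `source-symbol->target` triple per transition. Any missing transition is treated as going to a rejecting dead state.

start=q0; accept=q9,q11,q12,q13; q0-0->q1; q0-1->q2; q1-0->q3; q1-1->q4; q2-0->q5; q2-1->q2; q3-0->q0; q3-1->q6; q4-0->q7; q4-1->q8; q5-0->q9; q5-1->q4; q6-0->q0; q6-1->q10; q7-0->q0; q7-1->q11; q8-0->q12; q8-1->q8; q9-0->q0; q9-1->q6; q10-0->q0; q10-1->q13; q11-0->q0; q11-1->q10; q12-0->q0; q12-1->q11; q13-0->q0; q13-1->q13

Run two small machines in parallel and take their product. The first has 3 states tracking the count of `0`s modulo 3; the second has 15 states tracking the last 3 symbols read. A product state is a pair (one from each), accepting exactly when both do. Equivalent product states are then merged.
14 states suffice.
          0    1  
>  q0     q1   q2 
   q1     q3   q4 
   q2     q5   q2 
   q3     q0   q6 
   q4     q7   q8 
   q5     q9   q4 
   q6     q0  q10 
   q7     q0  q11 
   q8    q12   q8 
 * q9     q0   q6 
   q10    q0  q13 
 * q11    q0  q10 
 * q12    q0  q11 
 * q13    q0  q13 
(> = start, * = accepting)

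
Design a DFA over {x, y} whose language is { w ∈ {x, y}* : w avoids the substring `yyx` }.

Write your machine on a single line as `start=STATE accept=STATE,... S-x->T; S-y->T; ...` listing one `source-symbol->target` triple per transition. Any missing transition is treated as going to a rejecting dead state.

Track partial matches of the forbidden pattern `yyx`. State s3 is a dead state reached once `yyx` has occurred; every other state accepts. s0 means no part of `yyx` is currently matched.
A 4-state machine:
        x   y  
>* s0   s0  s1 
 * s1   s0  s2 
 * s2   s3  s2 
   s3   s3  s3 
(> = start, * = accepting)

start=s0; accept=s0,s1,s2; s0-x->s0; s0-y->s1; s1-x->s0; s1-y->s2; s2-x->s3; s2-y->s2; s3-x->s3; s3-y->s3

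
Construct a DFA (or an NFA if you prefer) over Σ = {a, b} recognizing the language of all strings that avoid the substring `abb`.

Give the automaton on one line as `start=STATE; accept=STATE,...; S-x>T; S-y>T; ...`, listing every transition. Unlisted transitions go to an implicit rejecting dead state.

This is the complement of 'contains `abb`'. Use the same substring-matching states — q0 through q3 holding how much of `abb` has just been matched — but flip the accepting set: everything except the trap q3 accepts.
4 states suffice.
        a   b  
>* q0   q1  q0 
 * q1   q1  q2 
 * q2   q1  q3 
   q3   q3  q3 
(> = start, * = accepting)

start=q0; accept=q0,q1,q2; q0-a>q1; q0-b>q0; q1-a>q1; q1-b>q2; q2-a>q1; q2-b>q3; q3-a>q3; q3-b>q3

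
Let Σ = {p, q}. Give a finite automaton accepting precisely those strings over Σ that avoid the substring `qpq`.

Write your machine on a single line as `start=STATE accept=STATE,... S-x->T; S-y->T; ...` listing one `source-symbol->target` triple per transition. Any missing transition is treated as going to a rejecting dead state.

start=S0; accept=S0,S1,S2; S0-p->S0; S0-q->S1; S1-p->S2; S1-q->S1; S2-p->S0; S2-q->S3; S3-p->S3; S3-q->S3

This is the complement of 'contains `qpq`'. Use the same substring-matching states — S0 through S3 holding how much of `qpq` has just been matched — but flip the accepting set: everything except the trap S3 accepts.
A 4-state machine:
        p   q  
>* S0   S0  S1 
 * S1   S2  S1 
 * S2   S0  S3 
   S3   S3  S3 
(> = start, * = accepting)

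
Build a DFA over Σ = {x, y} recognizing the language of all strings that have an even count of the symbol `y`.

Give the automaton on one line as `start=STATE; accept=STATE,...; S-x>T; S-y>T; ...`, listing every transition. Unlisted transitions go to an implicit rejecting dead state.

start=A; accept=A; A-x>A; A-y>B; B-x>B; B-y>A

The only thing that matters is how many `y`s have appeared, reduced mod 2. Use one state per residue: A for 0, …, B for 1. Reading `y` moves to the next residue; anything else stays put. A is accepting.
A 2-state machine:
       x  y 
>* A   A  B 
   B   B  A 
(> = start, * = accepting)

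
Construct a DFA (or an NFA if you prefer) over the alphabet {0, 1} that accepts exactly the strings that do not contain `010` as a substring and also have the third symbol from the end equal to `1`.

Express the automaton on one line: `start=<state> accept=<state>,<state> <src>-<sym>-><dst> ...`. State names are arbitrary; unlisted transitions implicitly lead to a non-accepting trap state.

start=q0 accept=q11,q12,q13,q14 q0-0->q1 q0-1->q2 q1-0->q3 q1-1->q4 q2-0->q5 q2-1->q6 q3-0->q7 q3-1->q8 q4-0->q9 q4-1->q10 q5-0->q11 q5-1->q12 q6-0->q13 q6-1->q14 q7-0->q7 q7-1->q8 q8-0->q9 q8-1->q10 q9-0->q15 q9-1->q16 q10-0->q13 q10-1->q14 q11-0->q7 q11-1->q8 q12-0->q9 q12-1->q10 q13-0->q11 q13-1->q12 q14-0->q13 q14-1->q14 q15-0->q17 q15-1->q18 q16-0->q9 q16-1->q19 q17-0->q17 q17-1->q18 q18-0->q9 q18-1->q19 q19-0->q20 q19-1->q21 q20-0->q15 q20-1->q16 q21-0->q20 q21-1->q21

Run two small machines in parallel and take their product. The first has 4 states tracking partial matches of the forbidden pattern `010`; the second has 15 states tracking the last 3 symbols read. A product state is a pair (one from each), accepting exactly when both do.
With 22 states:
          0    1  
>  q0     q1   q2 
   q1     q3   q4 
   q2     q5   q6 
   q3     q7   q8 
   q4     q9  q10 
   q5    q11  q12 
   q6    q13  q14 
   q7     q7   q8 
   q8     q9  q10 
   q9    q15  q16 
   q10   q13  q14 
 * q11    q7   q8 
 * q12    q9  q10 
 * q13   q11  q12 
 * q14   q13  q14 
   q15   q17  q18 
   q16    q9  q19 
   q17   q17  q18 
   q18    q9  q19 
   q19   q20  q21 
   q20   q15  q16 
   q21   q20  q21 
(> = start, * = accepting)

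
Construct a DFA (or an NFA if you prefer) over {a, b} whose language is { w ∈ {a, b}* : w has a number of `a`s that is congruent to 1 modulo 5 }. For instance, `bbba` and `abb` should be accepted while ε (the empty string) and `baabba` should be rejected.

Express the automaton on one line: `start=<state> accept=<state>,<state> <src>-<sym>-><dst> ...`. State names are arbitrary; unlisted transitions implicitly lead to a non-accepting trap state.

Keep the running count of `a`s modulo 5: each `a` advances along the cycle q0 → q1 → q2 → q3 → q4 → q0 while other symbols loop. Accept at q1.
        a   b  
>  q0   q1  q0 
 * q1   q2  q1 
   q2   q3  q2 
   q3   q4  q3 
   q4   q0  q4 
(> = start, * = accepting)

start=q0 accept=q1 q0-a->q1 q0-b->q0 q1-a->q2 q1-b->q1 q2-a->q3 q2-b->q2 q3-a->q4 q3-b->q3 q4-a->q0 q4-b->q4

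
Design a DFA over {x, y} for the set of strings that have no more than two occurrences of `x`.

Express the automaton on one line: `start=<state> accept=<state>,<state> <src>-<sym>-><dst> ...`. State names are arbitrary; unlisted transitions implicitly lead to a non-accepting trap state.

Only the number of `x`s matters, and only up to 3. Make a chain A → B → C → D advanced by each `x` (with D absorbing); every other symbol self-loops. The accepting set is {A, B, C}.
       x  y 
>* A   B  A 
 * B   C  B 
 * C   D  C 
   D   D  D 
(> = start, * = accepting)

start=A accept=A,B,C A-x->B A-y->A B-x->C B-y->B C-x->D C-y->C D-x->D D-y->D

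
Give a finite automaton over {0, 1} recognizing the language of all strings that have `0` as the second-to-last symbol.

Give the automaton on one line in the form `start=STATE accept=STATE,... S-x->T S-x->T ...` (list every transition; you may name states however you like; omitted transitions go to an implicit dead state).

start=q0 accept=q3,q4 q0-0->q1 q0-1->q2 q1-0->q3 q1-1->q4 q2-0->q5 q2-1->q6 q3-0->q3 q3-1->q4 q4-0->q5 q4-1->q6 q5-0->q3 q5-1->q4 q6-0->q5 q6-1->q6

A DFA must remember the last 2 symbols (since which symbol is second-to-last isn't known until the input ends). Use one state per possible window of the last ≤2 symbols; accept from those whose window starts with `0`.
        0   1  
>  q0   q1  q2 
   q1   q3  q4 
   q2   q5  q6 
 * q3   q3  q4 
 * q4   q5  q6 
   q5   q3  q4 
   q6   q5  q6 
(> = start, * = accepting)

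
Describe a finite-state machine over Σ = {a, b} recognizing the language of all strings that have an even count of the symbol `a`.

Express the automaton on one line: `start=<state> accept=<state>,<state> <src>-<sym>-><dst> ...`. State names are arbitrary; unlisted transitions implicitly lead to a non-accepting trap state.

Keep the running count of `a`s modulo 2: each `a` advances along the cycle q0 → q1 → q0 while other symbols loop. Accept at q0.
With 2 states:
        a   b  
>* q0   q1  q0 
   q1   q0  q1 
(> = start, * = accepting)

start=q0 accept=q0 q0-a->q1 q0-b->q0 q1-a->q0 q1-b->q1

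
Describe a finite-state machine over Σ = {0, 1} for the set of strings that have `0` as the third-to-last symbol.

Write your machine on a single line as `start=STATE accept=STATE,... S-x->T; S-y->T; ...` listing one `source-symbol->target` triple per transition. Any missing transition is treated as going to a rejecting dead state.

Because acceptance depends on a position counted from the end, the machine has to buffer the most recent 3 symbols. Make each state the string of the last up-to-3 symbols read; on input `x` shift the window left and append `x`. Accept when the buffered window has length 3 and begins with `0`.
15 states suffice.
          0    1  
>  S0     S1   S2 
   S1     S3   S4 
   S2     S5   S6 
   S3     S7   S8 
   S4     S9  S10 
   S5    S11  S12 
   S6    S13  S14 
 * S7     S7   S8 
 * S8     S9  S10 
 * S9    S11  S12 
 * S10   S13  S14 
   S11    S7   S8 
   S12    S9  S10 
   S13   S11  S12 
   S14   S13  S14 
(> = start, * = accepting)

start=S0; accept=S7,S8,S9,S10; S0-0->S1; S0-1->S2; S1-0->S3; S1-1->S4; S2-0->S5; S2-1->S6; S3-0->S7; S3-1->S8; S4-0->S9; S4-1->S10; S5-0->S11; S5-1->S12; S6-0->S13; S6-1->S14; S7-0->S7; S7-1->S8; S8-0->S9; S8-1->S10; S9-0->S11; S9-1->S12; S10-0->S13; S10-1->S14; S11-0->S7; S11-1->S8; S12-0->S9; S12-1->S10; S13-0->S11; S13-1->S12; S14-0->S13; S14-1->S14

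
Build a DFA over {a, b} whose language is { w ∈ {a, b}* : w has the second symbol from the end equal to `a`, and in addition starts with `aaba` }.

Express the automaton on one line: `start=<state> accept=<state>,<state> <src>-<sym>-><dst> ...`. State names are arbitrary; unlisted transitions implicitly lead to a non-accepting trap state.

start=q0 accept=q6,q7 q0-a->q1 q0-b->q2 q1-a->q3 q1-b->q2 q2-a->q2 q2-b->q2 q3-a->q2 q3-b->q4 q4-a->q5 q4-b->q2 q5-a->q6 q5-b->q7 q6-a->q6 q6-b->q7 q7-a->q5 q7-b->q8 q8-a->q5 q8-b->q8

Handle the two conditions separately and then intersect. One (7 states) tracks the last 2 symbols read; the other (6 states) tracks whether the input so far still matches the prefix `aaba`. Each combined state is a pair, one component from each; accept when both components accept. Minimizing collapses redundant product states.
A 9-state machine:
        a   b  
>  q0   q1  q2 
   q1   q3  q2 
   q2   q2  q2 
   q3   q2  q4 
   q4   q5  q2 
   q5   q6  q7 
 * q6   q6  q7 
 * q7   q5  q8 
   q8   q5  q8 
(> = start, * = accepting)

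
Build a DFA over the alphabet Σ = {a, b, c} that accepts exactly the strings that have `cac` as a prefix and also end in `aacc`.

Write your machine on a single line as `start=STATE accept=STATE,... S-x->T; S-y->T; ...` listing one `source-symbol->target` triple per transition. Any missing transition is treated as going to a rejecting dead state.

start=q0; accept=q12; q0-a->q1; q0-b->q2; q0-c->q3; q1-a->q4; q1-b->q2; q1-c->q2; q2-a->q1; q2-b->q2; q2-c->q2; q3-a->q5; q3-b->q2; q3-c->q2; q4-a->q4; q4-b->q2; q4-c->q6; q5-a->q4; q5-b->q2; q5-c->q7; q6-a->q1; q6-b->q2; q6-c->q8; q7-a->q9; q7-b->q7; q7-c->q7; q8-a->q1; q8-b->q2; q8-c->q2; q9-a->q10; q9-b->q7; q9-c->q7; q10-a->q10; q10-b->q7; q10-c->q11; q11-a->q9; q11-b->q7; q11-c->q12; q12-a->q9; q12-b->q7; q12-c->q7

Build one automaton per condition and run them in lockstep. The first has 5 states tracking whether the input so far still matches the prefix `cac`; the second has 5 states tracking how much of the suffix `aacc` has currently been matched. A product state is a pair (one from each), accepting exactly when both do.
With 13 states:
          a    b    c  
>  q0     q1   q2   q3 
   q1     q4   q2   q2 
   q2     q1   q2   q2 
   q3     q5   q2   q2 
   q4     q4   q2   q6 
   q5     q4   q2   q7 
   q6     q1   q2   q8 
   q7     q9   q7   q7 
   q8     q1   q2   q2 
   q9    q10   q7   q7 
   q10   q10   q7  q11 
   q11    q9   q7  q12 
 * q12    q9   q7   q7 
(> = start, * = accepting)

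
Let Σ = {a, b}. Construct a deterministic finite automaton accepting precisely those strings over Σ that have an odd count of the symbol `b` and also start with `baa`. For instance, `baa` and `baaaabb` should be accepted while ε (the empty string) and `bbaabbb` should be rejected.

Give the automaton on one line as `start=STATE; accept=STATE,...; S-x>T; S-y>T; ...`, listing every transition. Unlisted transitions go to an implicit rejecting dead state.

Handle the two conditions separately and then intersect. One (2 states) tracks the count of `b`s modulo 2; the other (5 states) tracks whether the input so far still matches the prefix `baa`. Each combined state is a pair, one component from each; accept when both components accept.
With 7 states:
        a   b  
>  S0   S1  S2 
   S1   S1  S3 
   S2   S4  S1 
   S3   S3  S1 
   S4   S5  S1 
 * S5   S5  S6 
   S6   S6  S5 
(> = start, * = accepting)

start=S0; accept=S5; S0-a>S1; S0-b>S2; S1-a>S1; S1-b>S3; S2-a>S4; S2-b>S1; S3-a>S3; S3-b>S1; S4-a>S5; S4-b>S1; S5-a>S5; S5-b>S6; S6-a>S6; S6-b>S5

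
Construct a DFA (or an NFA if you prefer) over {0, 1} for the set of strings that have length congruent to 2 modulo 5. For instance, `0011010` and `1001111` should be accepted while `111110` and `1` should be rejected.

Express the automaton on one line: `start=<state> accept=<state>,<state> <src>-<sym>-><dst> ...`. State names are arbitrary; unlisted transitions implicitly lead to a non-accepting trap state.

start=s0 accept=s2 s0-0->s1 s0-1->s1 s1-0->s2 s1-1->s2 s2-0->s3 s2-1->s3 s3-0->s4 s3-1->s4 s4-0->s0 s4-1->s0

Only the length mod 5 matters, so use a 5-cycle: from any state, every input symbol moves to the next state, wrapping s4 back to s0. Mark s2 accepting.
5 states suffice.
        0   1  
>  s0   s1  s1 
   s1   s2  s2 
 * s2   s3  s3 
   s3   s4  s4 
   s4   s0  s0 
(> = start, * = accepting)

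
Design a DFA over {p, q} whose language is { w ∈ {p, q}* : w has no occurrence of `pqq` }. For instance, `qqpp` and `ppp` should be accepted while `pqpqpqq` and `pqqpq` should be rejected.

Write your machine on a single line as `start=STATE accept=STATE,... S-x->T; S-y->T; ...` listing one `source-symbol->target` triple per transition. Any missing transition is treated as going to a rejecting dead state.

This is the complement of 'contains `pqq`'. Use the same substring-matching states — S0 through S3 holding how much of `pqq` has just been matched — but flip the accepting set: everything except the trap S3 accepts.
A 4-state machine:
        p   q  
>* S0   S1  S0 
 * S1   S1  S2 
 * S2   S1  S3 
   S3   S3  S3 
(> = start, * = accepting)

start=S0; accept=S0,S1,S2; S0-p->S1; S0-q->S0; S1-p->S1; S1-q->S2; S2-p->S1; S2-q->S3; S3-p->S3; S3-q->S3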